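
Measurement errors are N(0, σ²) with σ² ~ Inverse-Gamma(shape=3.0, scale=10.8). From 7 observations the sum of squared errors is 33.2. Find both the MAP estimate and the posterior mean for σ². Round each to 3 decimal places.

Posterior: Inverse-Gamma(shape = 3.0+7/2 = 6.5, scale = 10.8+33.2/2 = 27.4).
Mode = β/(α+1) = 27.4/7.5 = 3.653.
Mean = β/(α−1) = 27.4/5.5 = 4.982.

MAP: 3.653. Posterior mean: 4.982.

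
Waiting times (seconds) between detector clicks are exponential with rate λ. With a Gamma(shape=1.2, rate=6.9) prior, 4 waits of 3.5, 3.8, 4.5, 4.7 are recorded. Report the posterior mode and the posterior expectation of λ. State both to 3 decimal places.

MAP: 0.179. Posterior mean: 0.222.

Σ times = 16.5. Posterior: Gamma(shape = 1.2+4 = 5.2, rate = 6.9+16.5 = 23.4).
Mode = (α−1)/β = 4.2/23.4 = 0.179.
Mean = α/β = 5.2/23.4 = 0.222.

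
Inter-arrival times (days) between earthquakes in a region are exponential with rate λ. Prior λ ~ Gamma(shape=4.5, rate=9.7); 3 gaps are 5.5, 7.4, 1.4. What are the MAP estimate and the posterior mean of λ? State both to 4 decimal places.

Σ times = 14.3. Posterior: Gamma(shape = 4.5+3 = 7.5, rate = 9.7+14.3 = 24.0).
Mode = (α−1)/β = 6.5/24.0 = 0.2708.
Mean = α/β = 7.5/24.0 = 0.3125.
The mean is pulled above the mode by the posterior's right skew.

MAP estimate = 0.2708, posterior mean = 0.3125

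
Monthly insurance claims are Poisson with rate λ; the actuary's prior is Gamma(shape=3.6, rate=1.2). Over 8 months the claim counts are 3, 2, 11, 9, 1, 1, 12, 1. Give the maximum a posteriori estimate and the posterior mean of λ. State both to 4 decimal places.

Σ counts = 40. Posterior: Gamma(shape = 3.6+40 = 43.6, rate = 1.2+8 = 9.2).
Mode = (α−1)/β = 42.6/9.2 = 4.6304.
Mean = α/β = 43.6/9.2 = 4.7391.
Mean > mode: the posterior has a right tail.

maximum a posteriori estimate = 4.6304, posterior mean = 4.7391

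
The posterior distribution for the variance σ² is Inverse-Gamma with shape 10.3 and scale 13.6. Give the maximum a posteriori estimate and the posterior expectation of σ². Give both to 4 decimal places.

σ²_MAP = 1.2035, E[σ²|data] = 1.4624

Mode = β/(α+1) = 13.6/11.3 = 1.2035.
Mean = β/(α−1) = 13.6/9.3 = 1.4624.
Right-skewed posterior ⇒ mode < mean.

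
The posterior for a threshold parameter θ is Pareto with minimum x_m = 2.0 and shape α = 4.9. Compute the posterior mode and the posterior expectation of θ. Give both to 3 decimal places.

posterior mode = 2.000, posterior expectation = 2.513

The Pareto density is strictly decreasing on [x_m, ∞), so the mode is x_m = 2.000.
Mean = α·x_m/(α−1) = 4.9·2.0/3.9 = 2.513.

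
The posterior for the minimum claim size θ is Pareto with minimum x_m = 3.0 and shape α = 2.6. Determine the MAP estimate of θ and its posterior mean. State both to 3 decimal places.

MAP estimate = 3.000, posterior mean = 4.875

The Pareto density is strictly decreasing on [x_m, ∞), so the mode is x_m = 3.000.
Mean = α·x_m/(α−1) = 2.6·3.0/1.6 = 4.875.
The posterior is right-skewed, so the mean exceeds the mode.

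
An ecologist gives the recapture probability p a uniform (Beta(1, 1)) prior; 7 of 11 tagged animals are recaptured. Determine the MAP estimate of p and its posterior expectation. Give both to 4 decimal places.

MAP = 0.6364, posterior mean = 0.6154

Posterior: Beta(1+7, 1+4) = Beta(8, 5).
Mode = (8−1)/(8+5−2) = 7/11 = 0.6364.
With a flat prior the MAP equals the MLE, 7/11.
Mean = 8/(8+5) = 8/13 = 0.6154.
The mean is pulled below the mode by the posterior's left skew.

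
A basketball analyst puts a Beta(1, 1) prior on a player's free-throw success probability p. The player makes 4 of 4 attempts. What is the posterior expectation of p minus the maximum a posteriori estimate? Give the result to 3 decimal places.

-0.167

Posterior: Beta(1+4, 1+0) = Beta(5, 1).
Since β = 1 ≤ 1 and α > 1, the Beta density is monotone increasing on [0,1]; the mode is at 1.
Mean = 5/(5+1) = 0.833.
Difference = 0.833 − 1.000 = -0.167.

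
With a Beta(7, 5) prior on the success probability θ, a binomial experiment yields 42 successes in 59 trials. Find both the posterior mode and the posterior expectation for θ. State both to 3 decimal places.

θ_MAP = 0.696, E[θ|data] = 0.690

Posterior: Beta(7+42, 5+17) = Beta(49, 22).
Mode = (49−1)/(49+22−2) = 48/69 = 0.696.
Mean = 49/(49+22) = 49/71 = 0.690.
The posterior is left-skewed, so the mode exceeds the mean.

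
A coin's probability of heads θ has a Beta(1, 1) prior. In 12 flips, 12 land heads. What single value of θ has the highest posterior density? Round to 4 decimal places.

Posterior: Beta(1+12, 1+0) = Beta(13, 1).
Since β = 1 ≤ 1 and α > 1, the Beta density is monotone increasing on [0,1]; the mode is at 1.
Mean = 13/(13+1) = 0.9286.
This is the posterior mode — the MAP estimate.

1.0000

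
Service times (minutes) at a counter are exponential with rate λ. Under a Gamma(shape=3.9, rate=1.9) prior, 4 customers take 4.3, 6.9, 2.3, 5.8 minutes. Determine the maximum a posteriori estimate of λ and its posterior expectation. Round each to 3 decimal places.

Σ times = 19.3. Posterior: Gamma(shape = 3.9+4 = 7.9, rate = 1.9+19.3 = 21.2).
Mode = (α−1)/β = 6.9/21.2 = 0.325.
Mean = α/β = 7.9/21.2 = 0.373.
The mean is pulled above the mode by the posterior's right skew.

maximum a posteriori estimate = 0.325, posterior expectation = 0.373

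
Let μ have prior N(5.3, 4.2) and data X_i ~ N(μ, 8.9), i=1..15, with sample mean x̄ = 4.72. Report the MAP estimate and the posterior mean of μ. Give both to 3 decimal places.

Posterior for μ is Normal. Precision-weighted mean: (1/4.2·5.3 + 15/8.9·4.72) / (1/4.2 + 15/8.9) = 4.792.
A Normal posterior is symmetric, so mode = mean.

MAP = 4.792, posterior mean = 4.792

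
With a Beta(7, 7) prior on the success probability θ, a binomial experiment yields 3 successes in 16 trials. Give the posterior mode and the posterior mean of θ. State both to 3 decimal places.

MAP = 0.321, posterior mean = 0.333

Posterior: Beta(7+3, 7+13) = Beta(10, 20).
Mode = (10−1)/(10+20−2) = 9/28 = 0.321.
Mean = 10/(10+20) = 10/30 = 0.333.
The mean is pulled above the mode by the posterior's right skew.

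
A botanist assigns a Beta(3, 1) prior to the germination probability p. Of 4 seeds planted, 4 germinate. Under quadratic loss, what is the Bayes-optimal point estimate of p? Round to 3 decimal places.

0.875

Posterior: Beta(3+4, 1+0) = Beta(7, 1).
Since β = 1 ≤ 1 and α > 1, the Beta density is monotone increasing on [0,1]; the mode is at 1.
Mean = 7/(7+1) = 0.875.
Quadratic loss ⇒ the optimal estimator is the posterior mean.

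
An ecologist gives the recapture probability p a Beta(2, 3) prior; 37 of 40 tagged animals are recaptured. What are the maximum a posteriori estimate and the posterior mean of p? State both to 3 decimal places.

MAP = 0.884, posterior mean = 0.867

Posterior: Beta(2+37, 3+3) = Beta(39, 6).
Mode = (39−1)/(39+6−2) = 38/43 = 0.884.
Mean = 39/(39+6) = 39/45 = 0.867.
The posterior is left-skewed, so the mode exceeds the mean.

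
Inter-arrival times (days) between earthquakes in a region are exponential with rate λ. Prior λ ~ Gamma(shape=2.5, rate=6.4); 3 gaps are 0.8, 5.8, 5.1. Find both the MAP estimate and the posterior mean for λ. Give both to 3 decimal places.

Σ times = 11.7. Posterior: Gamma(shape = 2.5+3 = 5.5, rate = 6.4+11.7 = 18.1).
Mode = (α−1)/β = 4.5/18.1 = 0.249.
Mean = α/β = 5.5/18.1 = 0.304.
The mean is pulled above the mode by the posterior's right skew.

MAP estimate = 0.249, posterior mean = 0.304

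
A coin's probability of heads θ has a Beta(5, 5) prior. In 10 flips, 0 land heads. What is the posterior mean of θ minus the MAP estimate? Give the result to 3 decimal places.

0.028

Posterior: Beta(5+0, 5+10) = Beta(5, 15).
Mode = (5−1)/(5+15−2) = 4/18 = 0.222.
Mean = 5/(5+15) = 5/20 = 0.250.
Difference = 0.250 − 0.222 = 0.028.
Mean > mode: the posterior has a right tail.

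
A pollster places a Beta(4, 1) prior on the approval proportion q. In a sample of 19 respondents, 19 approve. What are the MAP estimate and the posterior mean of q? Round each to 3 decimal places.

Posterior: Beta(4+19, 1+0) = Beta(23, 1).
Since β = 1 ≤ 1 and α > 1, the Beta density is monotone increasing on [0,1]; the mode is at 1.
Mean = 23/(23+1) = 0.958.
The posterior is left-skewed, so the mode exceeds the mean.

MAP: 1.000. Posterior mean: 0.958.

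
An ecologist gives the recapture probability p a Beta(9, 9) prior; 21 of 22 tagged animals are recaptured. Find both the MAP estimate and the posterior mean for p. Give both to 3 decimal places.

Posterior: Beta(9+21, 9+1) = Beta(30, 10).
Mode = (30−1)/(30+10−2) = 29/38 = 0.763.
Mean = 30/(30+10) = 30/40 = 0.750.

p_MAP = 0.763, E[p|data] = 0.750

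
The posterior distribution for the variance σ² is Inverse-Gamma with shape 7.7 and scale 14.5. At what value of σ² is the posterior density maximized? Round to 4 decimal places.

1.6667

Mode = β/(α+1) = 14.5/8.7 = 1.6667.
Mean = β/(α−1) = 14.5/6.7 = 2.1642.
This is the posterior mode — the MAP estimate.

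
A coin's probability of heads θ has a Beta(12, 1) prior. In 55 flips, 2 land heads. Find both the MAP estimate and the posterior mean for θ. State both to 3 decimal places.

Posterior: Beta(12+2, 1+53) = Beta(14, 54).
Mode = (14−1)/(14+54−2) = 13/66 = 0.197.
Mean = 14/(14+54) = 14/68 = 0.206.

MAP = 0.197, posterior mean = 0.206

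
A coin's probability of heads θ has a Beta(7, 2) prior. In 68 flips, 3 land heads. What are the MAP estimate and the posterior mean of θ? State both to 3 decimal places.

MAP estimate = 0.120, posterior mean = 0.130

Posterior: Beta(7+3, 2+65) = Beta(10, 67).
Mode = (10−1)/(10+67−2) = 9/75 = 0.120.
Mean = 10/(10+67) = 10/77 = 0.130.
Right-skewed posterior ⇒ mode < mean.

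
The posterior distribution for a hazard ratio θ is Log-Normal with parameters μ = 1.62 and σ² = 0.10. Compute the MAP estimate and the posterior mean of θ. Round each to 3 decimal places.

MAP = 4.572, posterior mean = 5.312

Mode = exp(μ − σ²) = exp(1.52) = 4.572.
Mean = exp(μ + σ²/2) = exp(1.670) = 5.312.
The mean is pulled above the mode by the posterior's right skew.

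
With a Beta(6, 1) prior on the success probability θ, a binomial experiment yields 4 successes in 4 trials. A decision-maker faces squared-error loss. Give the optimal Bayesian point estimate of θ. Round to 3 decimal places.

0.909

Posterior: Beta(6+4, 1+0) = Beta(10, 1).
Since β = 1 ≤ 1 and α > 1, the Beta density is monotone increasing on [0,1]; the mode is at 1.
Mean = 10/(10+1) = 0.909.
Squared-error loss ⇒ the optimal estimator is the posterior mean.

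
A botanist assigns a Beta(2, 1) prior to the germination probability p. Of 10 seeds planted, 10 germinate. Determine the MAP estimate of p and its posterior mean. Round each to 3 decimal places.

MAP = 1.000, posterior mean = 0.923

Posterior: Beta(2+10, 1+0) = Beta(12, 1).
Since β = 1 ≤ 1 and α > 1, the Beta density is monotone increasing on [0,1]; the mode is at 1.
Mean = 12/(12+1) = 0.923.
The posterior is left-skewed, so the mode exceeds the mean.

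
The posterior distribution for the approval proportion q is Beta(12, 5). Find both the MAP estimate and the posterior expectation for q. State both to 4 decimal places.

MAP = 0.7333, posterior mean = 0.7059

Mode = (12−1)/(12+5−2) = 11/15 = 0.7333.
Mean = 12/(12+5) = 12/17 = 0.7059.
The posterior is left-skewed, so the mode exceeds the mean.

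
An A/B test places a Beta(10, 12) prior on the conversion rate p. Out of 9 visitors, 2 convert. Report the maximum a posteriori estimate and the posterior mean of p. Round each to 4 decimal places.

Posterior: Beta(10+2, 12+7) = Beta(12, 19).
Mode = (12−1)/(12+19−2) = 11/29 = 0.3793.
Mean = 12/(12+19) = 12/31 = 0.3871.
The mean is pulled above the mode by the posterior's right skew.

MAP: 0.3793. Posterior mean: 0.3871.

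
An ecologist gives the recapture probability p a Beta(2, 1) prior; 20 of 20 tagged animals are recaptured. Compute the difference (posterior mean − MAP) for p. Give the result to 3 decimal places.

Posterior: Beta(2+20, 1+0) = Beta(22, 1).
Since β = 1 ≤ 1 and α > 1, the Beta density is monotone increasing on [0,1]; the mode is at 1.
Mean = 22/(22+1) = 0.957.
Difference = 0.957 − 1.000 = -0.043.

-0.043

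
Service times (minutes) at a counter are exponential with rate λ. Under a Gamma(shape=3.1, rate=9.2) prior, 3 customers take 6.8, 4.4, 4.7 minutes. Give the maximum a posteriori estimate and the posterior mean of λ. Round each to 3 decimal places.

Σ times = 15.9. Posterior: Gamma(shape = 3.1+3 = 6.1, rate = 9.2+15.9 = 25.1).
Mode = (α−1)/β = 5.1/25.1 = 0.203.
Mean = α/β = 6.1/25.1 = 0.243.
The posterior is right-skewed, so the mean exceeds the mode.

MAP: 0.203. Posterior mean: 0.243.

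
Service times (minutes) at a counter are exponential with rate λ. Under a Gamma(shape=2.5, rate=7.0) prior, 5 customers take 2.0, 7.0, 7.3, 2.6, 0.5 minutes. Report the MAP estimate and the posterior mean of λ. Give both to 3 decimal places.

MAP: 0.246. Posterior mean: 0.284.

Σ times = 19.4. Posterior: Gamma(shape = 2.5+5 = 7.5, rate = 7.0+19.4 = 26.4).
Mode = (α−1)/β = 6.5/26.4 = 0.246.
Mean = α/β = 7.5/26.4 = 0.284.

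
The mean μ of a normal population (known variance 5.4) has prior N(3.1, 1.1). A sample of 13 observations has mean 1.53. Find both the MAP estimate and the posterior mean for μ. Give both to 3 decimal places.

Posterior for μ is Normal. Precision-weighted mean: (1/1.1·3.1 + 13/5.4·1.53) / (1/1.1 + 13/5.4) = 1.960.
A Normal posterior is symmetric, so mode = mean.

μ_MAP = 1.960, E[μ|data] = 1.960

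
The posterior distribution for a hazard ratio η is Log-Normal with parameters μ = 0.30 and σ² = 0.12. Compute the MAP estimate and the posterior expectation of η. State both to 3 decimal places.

MAP: 1.197. Posterior mean: 1.433.

Mode = exp(μ − σ²) = exp(0.18) = 1.197.
Mean = exp(μ + σ²/2) = exp(0.360) = 1.433.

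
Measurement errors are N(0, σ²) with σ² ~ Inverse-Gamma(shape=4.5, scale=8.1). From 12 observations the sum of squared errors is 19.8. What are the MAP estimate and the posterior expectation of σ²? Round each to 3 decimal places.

MAP = 1.565, posterior mean = 1.895

Posterior: Inverse-Gamma(shape = 4.5+12/2 = 10.5, scale = 8.1+19.8/2 = 18.0).
Mode = β/(α+1) = 18.0/11.5 = 1.565.
Mean = β/(α−1) = 18.0/9.5 = 1.895.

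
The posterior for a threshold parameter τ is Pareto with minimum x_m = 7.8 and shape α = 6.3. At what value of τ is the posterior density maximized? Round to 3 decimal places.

7.800

The Pareto density is strictly decreasing on [x_m, ∞), so the mode is x_m = 7.800.
Mean = α·x_m/(α−1) = 6.3·7.8/5.3 = 9.272.
This is the posterior mode — the MAP estimate.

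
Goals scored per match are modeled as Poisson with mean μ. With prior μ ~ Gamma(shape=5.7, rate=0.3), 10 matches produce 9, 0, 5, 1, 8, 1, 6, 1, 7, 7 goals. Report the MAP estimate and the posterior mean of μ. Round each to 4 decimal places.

Σ counts = 45. Posterior: Gamma(shape = 5.7+45 = 50.7, rate = 0.3+10 = 10.3).
Mode = (α−1)/β = 49.7/10.3 = 4.8252.
Mean = α/β = 50.7/10.3 = 4.9223.
The posterior is right-skewed, so the mean exceeds the mode.

MAP estimate = 4.8252, posterior mean = 4.9223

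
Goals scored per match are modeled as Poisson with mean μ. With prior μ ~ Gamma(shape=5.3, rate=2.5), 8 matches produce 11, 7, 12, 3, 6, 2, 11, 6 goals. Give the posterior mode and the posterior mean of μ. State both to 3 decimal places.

Σ counts = 58. Posterior: Gamma(shape = 5.3+58 = 63.3, rate = 2.5+8 = 10.5).
Mode = (α−1)/β = 62.3/10.5 = 5.933.
Mean = α/β = 63.3/10.5 = 6.029.
Right-skewed posterior ⇒ mode < mean.

posterior mode = 5.933, posterior mean = 6.029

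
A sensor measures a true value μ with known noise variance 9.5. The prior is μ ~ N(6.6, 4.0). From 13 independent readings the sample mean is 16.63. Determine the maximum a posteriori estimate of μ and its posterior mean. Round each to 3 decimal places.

Posterior for μ is Normal. Precision-weighted mean: (1/4.0·6.6 + 13/9.5·16.63) / (1/4.0 + 13/9.5) = 15.081.
A Normal posterior is symmetric, so mode = mean.

maximum a posteriori estimate = 15.081, posterior mean = 15.081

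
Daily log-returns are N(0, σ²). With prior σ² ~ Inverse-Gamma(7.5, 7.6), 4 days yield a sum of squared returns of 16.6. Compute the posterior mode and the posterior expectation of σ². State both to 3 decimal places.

posterior mode = 1.514, posterior expectation = 1.871

Posterior: Inverse-Gamma(shape = 7.5+4/2 = 9.5, scale = 7.6+16.6/2 = 15.9).
Mode = β/(α+1) = 15.9/10.5 = 1.514.
Mean = β/(α−1) = 15.9/8.5 = 1.871.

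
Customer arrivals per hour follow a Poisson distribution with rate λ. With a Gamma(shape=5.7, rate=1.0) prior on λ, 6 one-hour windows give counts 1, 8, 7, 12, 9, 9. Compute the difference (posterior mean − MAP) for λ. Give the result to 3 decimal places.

0.143

Σ counts = 46. Posterior: Gamma(shape = 5.7+46 = 51.7, rate = 1.0+6 = 7.0).
Mode = (α−1)/β = 50.7/7.0 = 7.243.
Mean = α/β = 51.7/7.0 = 7.386.
Difference = 7.386 − 7.243 = 0.143.
Right-skewed posterior ⇒ mode < mean.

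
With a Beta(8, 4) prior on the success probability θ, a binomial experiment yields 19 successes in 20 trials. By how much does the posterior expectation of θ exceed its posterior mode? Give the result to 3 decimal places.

-0.023

Posterior: Beta(8+19, 4+1) = Beta(27, 5).
Mode = (27−1)/(27+5−2) = 26/30 = 0.867.
Mean = 27/(27+5) = 27/32 = 0.844.
Difference = 0.844 − 0.867 = -0.023.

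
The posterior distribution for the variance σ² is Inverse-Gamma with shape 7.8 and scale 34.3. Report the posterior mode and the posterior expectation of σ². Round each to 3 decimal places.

Mode = β/(α+1) = 34.3/8.8 = 3.898.
Mean = β/(α−1) = 34.3/6.8 = 5.044.
The mean is pulled above the mode by the posterior's right skew.

MAP = 3.898, posterior mean = 5.044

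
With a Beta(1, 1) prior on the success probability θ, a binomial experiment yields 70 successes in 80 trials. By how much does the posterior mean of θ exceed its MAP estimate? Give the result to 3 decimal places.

-0.009

Posterior: Beta(1+70, 1+10) = Beta(71, 11).
Mode = (71−1)/(71+11−2) = 70/80 = 0.875.
With a flat prior the MAP equals the MLE, 70/80.
Mean = 71/(71+11) = 71/82 = 0.866.
Difference = 0.866 − 0.875 = -0.009.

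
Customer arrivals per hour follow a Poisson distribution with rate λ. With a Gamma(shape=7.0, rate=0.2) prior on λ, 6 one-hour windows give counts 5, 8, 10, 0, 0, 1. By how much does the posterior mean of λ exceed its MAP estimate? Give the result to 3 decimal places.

0.161

Σ counts = 24. Posterior: Gamma(shape = 7.0+24 = 31.0, rate = 0.2+6 = 6.2).
Mode = (α−1)/β = 30.0/6.2 = 4.839.
Mean = α/β = 31.0/6.2 = 5.000.
Difference = 5.000 − 4.839 = 0.161.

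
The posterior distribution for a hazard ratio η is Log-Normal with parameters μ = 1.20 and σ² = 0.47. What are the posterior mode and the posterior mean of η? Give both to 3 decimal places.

MAP: 2.075. Posterior mean: 4.200.

Mode = exp(μ − σ²) = exp(0.73) = 2.075.
Mean = exp(μ + σ²/2) = exp(1.435) = 4.200.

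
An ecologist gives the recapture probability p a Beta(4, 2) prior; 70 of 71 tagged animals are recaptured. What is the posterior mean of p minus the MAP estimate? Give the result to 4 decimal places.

-0.0123

Posterior: Beta(4+70, 2+1) = Beta(74, 3).
Mode = (74−1)/(74+3−2) = 73/75 = 0.9733.
Mean = 74/(74+3) = 74/77 = 0.9610.
Difference = 0.9610 − 0.9733 = -0.0123.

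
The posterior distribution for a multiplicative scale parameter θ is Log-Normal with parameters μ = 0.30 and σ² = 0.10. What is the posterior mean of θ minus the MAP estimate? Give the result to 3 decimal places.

Mode = exp(μ − σ²) = exp(0.20) = 1.221.
Mean = exp(μ + σ²/2) = exp(0.350) = 1.419.
Difference = 1.419 − 1.221 = 0.198.

0.198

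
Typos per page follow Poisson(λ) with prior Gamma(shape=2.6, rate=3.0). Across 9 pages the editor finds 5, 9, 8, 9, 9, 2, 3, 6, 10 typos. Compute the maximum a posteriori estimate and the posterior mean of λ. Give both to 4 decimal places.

λ_MAP = 5.2167, E[λ|data] = 5.3000

Σ counts = 61. Posterior: Gamma(shape = 2.6+61 = 63.6, rate = 3.0+9 = 12.0).
Mode = (α−1)/β = 62.6/12.0 = 5.2167.
Mean = α/β = 63.6/12.0 = 5.3000.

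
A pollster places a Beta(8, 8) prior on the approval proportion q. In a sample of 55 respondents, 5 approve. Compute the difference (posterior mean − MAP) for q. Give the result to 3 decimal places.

Posterior: Beta(8+5, 8+50) = Beta(13, 58).
Mode = (13−1)/(13+58−2) = 12/69 = 0.174.
Mean = 13/(13+58) = 13/71 = 0.183.
Difference = 0.183 − 0.174 = 0.009.

0.009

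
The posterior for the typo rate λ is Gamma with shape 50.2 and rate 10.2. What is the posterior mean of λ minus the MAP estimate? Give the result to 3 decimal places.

Mode = (α−1)/β = 49.2/10.2 = 4.824.
Mean = α/β = 50.2/10.2 = 4.922.
Difference = 4.922 − 4.824 = 0.098.
The mean is pulled above the mode by the posterior's right skew.

0.098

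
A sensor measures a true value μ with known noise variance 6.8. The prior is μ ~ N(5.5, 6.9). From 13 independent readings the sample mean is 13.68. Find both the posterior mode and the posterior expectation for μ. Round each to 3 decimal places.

Posterior for μ is Normal. Precision-weighted mean: (1/6.9·5.5 + 13/6.8·13.68) / (1/6.9 + 13/6.8) = 13.104.
A Normal posterior is symmetric, so mode = mean.

MAP: 13.104. Posterior mean: 13.104.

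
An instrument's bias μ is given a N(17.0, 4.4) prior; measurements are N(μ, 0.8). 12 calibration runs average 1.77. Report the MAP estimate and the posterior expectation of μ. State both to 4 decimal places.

Posterior for μ is Normal. Precision-weighted mean: (1/4.4·17.0 + 12/0.8·1.77) / (1/4.4 + 12/0.8) = 1.9973.
A Normal posterior is symmetric, so mode = mean.

MAP estimate = 1.9973, posterior expectation = 1.9973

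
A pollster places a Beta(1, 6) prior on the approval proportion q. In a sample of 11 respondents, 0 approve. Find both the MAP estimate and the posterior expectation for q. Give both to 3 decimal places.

MAP = 0.000, posterior mean = 0.056

Posterior: Beta(1+0, 6+11) = Beta(1, 17).
Since α = 1 ≤ 1 and β > 1, the Beta density is monotone decreasing on [0,1]; the mode is at 0.
Mean = 1/(1+17) = 0.056.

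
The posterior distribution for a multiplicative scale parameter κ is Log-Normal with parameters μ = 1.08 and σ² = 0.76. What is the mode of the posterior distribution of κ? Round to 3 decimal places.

1.377

Mode = exp(μ − σ²) = exp(0.32) = 1.377.
Mean = exp(μ + σ²/2) = exp(1.460) = 4.306.
This is the posterior mode — the MAP estimate.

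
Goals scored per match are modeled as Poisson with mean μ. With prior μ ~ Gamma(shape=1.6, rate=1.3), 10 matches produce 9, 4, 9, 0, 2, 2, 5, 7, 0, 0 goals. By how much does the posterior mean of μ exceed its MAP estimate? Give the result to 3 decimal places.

0.088

Σ counts = 38. Posterior: Gamma(shape = 1.6+38 = 39.6, rate = 1.3+10 = 11.3).
Mode = (α−1)/β = 38.6/11.3 = 3.416.
Mean = α/β = 39.6/11.3 = 3.504.
Difference = 3.504 − 3.416 = 0.088.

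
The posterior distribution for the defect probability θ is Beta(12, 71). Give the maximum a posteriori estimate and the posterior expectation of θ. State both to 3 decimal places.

θ_MAP = 0.136, E[θ|data] = 0.145

Mode = (12−1)/(12+71−2) = 11/81 = 0.136.
Mean = 12/(12+71) = 12/83 = 0.145.
The mean is pulled above the mode by the posterior's right skew.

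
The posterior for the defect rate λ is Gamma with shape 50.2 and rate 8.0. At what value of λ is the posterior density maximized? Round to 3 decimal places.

Mode = (α−1)/β = 49.2/8.0 = 6.150.
Mean = α/β = 50.2/8.0 = 6.275.
This is the posterior mode — the MAP estimate.

6.150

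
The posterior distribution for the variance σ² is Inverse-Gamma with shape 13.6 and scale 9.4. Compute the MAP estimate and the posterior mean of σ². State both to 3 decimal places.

MAP estimate = 0.644, posterior mean = 0.746

Mode = β/(α+1) = 9.4/14.6 = 0.644.
Mean = β/(α−1) = 9.4/12.6 = 0.746.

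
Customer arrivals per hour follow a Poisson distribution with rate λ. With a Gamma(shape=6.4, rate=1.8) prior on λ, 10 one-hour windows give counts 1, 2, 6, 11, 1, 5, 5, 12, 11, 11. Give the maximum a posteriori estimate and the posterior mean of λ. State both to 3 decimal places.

Σ counts = 65. Posterior: Gamma(shape = 6.4+65 = 71.4, rate = 1.8+10 = 11.8).
Mode = (α−1)/β = 70.4/11.8 = 5.966.
Mean = α/β = 71.4/11.8 = 6.051.

MAP: 5.966. Posterior mean: 6.051.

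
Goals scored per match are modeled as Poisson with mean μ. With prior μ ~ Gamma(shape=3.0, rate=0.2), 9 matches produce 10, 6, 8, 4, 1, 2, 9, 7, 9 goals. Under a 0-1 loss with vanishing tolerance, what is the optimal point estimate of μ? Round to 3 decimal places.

6.304

Σ counts = 56. Posterior: Gamma(shape = 3.0+56 = 59.0, rate = 0.2+9 = 9.2).
Mode = (α−1)/β = 58.0/9.2 = 6.304.
Mean = α/β = 59.0/9.2 = 6.413.
This is the posterior mode — the MAP estimate.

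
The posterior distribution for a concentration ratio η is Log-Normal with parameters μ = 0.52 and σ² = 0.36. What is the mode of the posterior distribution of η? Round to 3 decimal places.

1.174

Mode = exp(μ − σ²) = exp(0.16) = 1.174.
Mean = exp(μ + σ²/2) = exp(0.700) = 2.014.
This is the posterior mode — the MAP estimate.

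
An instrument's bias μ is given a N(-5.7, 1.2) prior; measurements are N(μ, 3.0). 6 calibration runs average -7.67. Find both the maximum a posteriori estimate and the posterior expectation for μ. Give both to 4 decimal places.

Posterior for μ is Normal. Precision-weighted mean: (1/1.2·-5.7 + 6/3.0·-7.67) / (1/1.2 + 6/3.0) = -7.0906.
A Normal posterior is symmetric, so mode = mean.

MAP: -7.0906. Posterior mean: -7.0906.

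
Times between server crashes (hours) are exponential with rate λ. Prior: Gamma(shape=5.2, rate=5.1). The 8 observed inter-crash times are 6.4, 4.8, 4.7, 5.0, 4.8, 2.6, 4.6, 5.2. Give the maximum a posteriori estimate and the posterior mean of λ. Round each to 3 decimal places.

Σ times = 38.1. Posterior: Gamma(shape = 5.2+8 = 13.2, rate = 5.1+38.1 = 43.2).
Mode = (α−1)/β = 12.2/43.2 = 0.282.
Mean = α/β = 13.2/43.2 = 0.306.

MAP: 0.282. Posterior mean: 0.306.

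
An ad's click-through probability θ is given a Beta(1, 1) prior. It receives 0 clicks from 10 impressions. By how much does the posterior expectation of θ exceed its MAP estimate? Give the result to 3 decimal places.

Posterior: Beta(1+0, 1+10) = Beta(1, 11).
Since α = 1 ≤ 1 and β > 1, the Beta density is monotone decreasing on [0,1]; the mode is at 0.
Mean = 1/(1+11) = 0.083.
Difference = 0.083 − 0.000 = 0.083.
The mean is pulled above the mode by the posterior's right skew.

0.083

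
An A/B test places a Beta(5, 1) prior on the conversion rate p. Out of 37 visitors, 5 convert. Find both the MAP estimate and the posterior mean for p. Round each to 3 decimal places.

MAP: 0.220. Posterior mean: 0.233.

Posterior: Beta(5+5, 1+32) = Beta(10, 33).
Mode = (10−1)/(10+33−2) = 9/41 = 0.220.
Mean = 10/(10+33) = 10/43 = 0.233.
The posterior is right-skewed, so the mean exceeds the mode.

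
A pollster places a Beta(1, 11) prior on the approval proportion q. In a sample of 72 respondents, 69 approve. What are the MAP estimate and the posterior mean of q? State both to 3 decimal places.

Posterior: Beta(1+69, 11+3) = Beta(70, 14).
Mode = (70−1)/(70+14−2) = 69/82 = 0.841.
Mean = 70/(70+14) = 70/84 = 0.833.
Left-skewed posterior ⇒ mean < mode.

MAP = 0.841, posterior mean = 0.833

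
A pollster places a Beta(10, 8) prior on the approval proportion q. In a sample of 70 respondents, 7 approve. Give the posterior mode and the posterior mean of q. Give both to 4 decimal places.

MAP = 0.1860; posterior mean = 0.1932

Posterior: Beta(10+7, 8+63) = Beta(17, 71).
Mode = (17−1)/(17+71−2) = 16/86 = 0.1860.
Mean = 17/(17+71) = 17/88 = 0.1932.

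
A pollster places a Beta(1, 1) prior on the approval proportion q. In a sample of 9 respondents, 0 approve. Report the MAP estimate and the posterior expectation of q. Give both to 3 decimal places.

MAP = 0.000; posterior mean = 0.091

Posterior: Beta(1+0, 1+9) = Beta(1, 10).
Since α = 1 ≤ 1 and β > 1, the Beta density is monotone decreasing on [0,1]; the mode is at 0.
Mean = 1/(1+10) = 0.091.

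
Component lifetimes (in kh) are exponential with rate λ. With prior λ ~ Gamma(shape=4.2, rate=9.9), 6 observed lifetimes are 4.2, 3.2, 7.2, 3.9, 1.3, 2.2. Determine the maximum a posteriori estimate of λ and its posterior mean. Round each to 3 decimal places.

Σ times = 22.0. Posterior: Gamma(shape = 4.2+6 = 10.2, rate = 9.9+22.0 = 31.9).
Mode = (α−1)/β = 9.2/31.9 = 0.288.
Mean = α/β = 10.2/31.9 = 0.320.

MAP: 0.288. Posterior mean: 0.320.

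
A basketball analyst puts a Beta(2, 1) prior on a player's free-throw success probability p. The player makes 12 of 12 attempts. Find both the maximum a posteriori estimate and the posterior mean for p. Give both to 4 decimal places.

MAP: 1.0000. Posterior mean: 0.9333.

Posterior: Beta(2+12, 1+0) = Beta(14, 1).
Since β = 1 ≤ 1 and α > 1, the Beta density is monotone increasing on [0,1]; the mode is at 1.
Mean = 14/(14+1) = 0.9333.
Left-skewed posterior ⇒ mean < mode.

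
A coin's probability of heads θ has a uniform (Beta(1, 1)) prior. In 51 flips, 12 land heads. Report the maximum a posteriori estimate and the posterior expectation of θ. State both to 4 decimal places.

MAP: 0.2353. Posterior mean: 0.2453.

Posterior: Beta(1+12, 1+39) = Beta(13, 40).
Mode = (13−1)/(13+40−2) = 12/51 = 0.2353.
With a flat prior the MAP equals the MLE, 12/51.
Mean = 13/(13+40) = 13/53 = 0.2453.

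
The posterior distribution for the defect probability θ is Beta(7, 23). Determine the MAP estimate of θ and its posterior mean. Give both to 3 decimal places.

Mode = (7−1)/(7+23−2) = 6/28 = 0.214.
Mean = 7/(7+23) = 7/30 = 0.233.

MAP: 0.214. Posterior mean: 0.233.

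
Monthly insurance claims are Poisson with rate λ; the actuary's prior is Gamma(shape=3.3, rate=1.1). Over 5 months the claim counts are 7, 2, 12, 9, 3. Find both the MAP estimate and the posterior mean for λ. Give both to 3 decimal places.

Σ counts = 33. Posterior: Gamma(shape = 3.3+33 = 36.3, rate = 1.1+5 = 6.1).
Mode = (α−1)/β = 35.3/6.1 = 5.787.
Mean = α/β = 36.3/6.1 = 5.951.

λ_MAP = 5.787, E[λ|data] = 5.951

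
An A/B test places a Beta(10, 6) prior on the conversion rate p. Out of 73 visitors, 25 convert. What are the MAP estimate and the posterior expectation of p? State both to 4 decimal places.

p_MAP = 0.3908, E[p|data] = 0.3933

Posterior: Beta(10+25, 6+48) = Beta(35, 54).
Mode = (35−1)/(35+54−2) = 34/87 = 0.3908.
Mean = 35/(35+54) = 35/89 = 0.3933.
The mean is pulled above the mode by the posterior's right skew.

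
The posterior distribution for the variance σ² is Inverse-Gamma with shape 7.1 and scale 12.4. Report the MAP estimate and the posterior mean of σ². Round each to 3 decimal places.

σ²_MAP = 1.531, E[σ²|data] = 2.033

Mode = β/(α+1) = 12.4/8.1 = 1.531.
Mean = β/(α−1) = 12.4/6.1 = 2.033.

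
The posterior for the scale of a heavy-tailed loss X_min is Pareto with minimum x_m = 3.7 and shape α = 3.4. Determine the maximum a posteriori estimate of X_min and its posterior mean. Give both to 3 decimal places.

MAP = 3.700; posterior mean = 5.242

The Pareto density is strictly decreasing on [x_m, ∞), so the mode is x_m = 3.700.
Mean = α·x_m/(α−1) = 3.4·3.7/2.4 = 5.242.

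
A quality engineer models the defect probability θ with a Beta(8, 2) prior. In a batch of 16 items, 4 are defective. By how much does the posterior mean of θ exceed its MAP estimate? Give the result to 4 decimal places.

0.0032

Posterior: Beta(8+4, 2+12) = Beta(12, 14).
Mode = (12−1)/(12+14−2) = 11/24 = 0.4583.
Mean = 12/(12+14) = 12/26 = 0.4615.
Difference = 0.4615 − 0.4583 = 0.0032.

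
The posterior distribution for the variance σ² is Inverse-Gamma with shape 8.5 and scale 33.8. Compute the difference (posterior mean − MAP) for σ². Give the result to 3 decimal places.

Mode = β/(α+1) = 33.8/9.5 = 3.558.
Mean = β/(α−1) = 33.8/7.5 = 4.507.
Difference = 4.507 − 3.558 = 0.949.
The mean is pulled above the mode by the posterior's right skew.

0.949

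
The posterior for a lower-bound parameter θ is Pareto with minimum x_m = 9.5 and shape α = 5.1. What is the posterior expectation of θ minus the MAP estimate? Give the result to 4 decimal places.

The Pareto density is strictly decreasing on [x_m, ∞), so the mode is x_m = 9.5000.
Mean = α·x_m/(α−1) = 5.1·9.5/4.1 = 11.8171.
Difference = 11.8171 − 9.5000 = 2.3171.

2.3171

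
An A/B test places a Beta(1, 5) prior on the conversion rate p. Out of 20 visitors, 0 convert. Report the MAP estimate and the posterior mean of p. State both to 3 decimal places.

Posterior: Beta(1+0, 5+20) = Beta(1, 25).
Since α = 1 ≤ 1 and β > 1, the Beta density is monotone decreasing on [0,1]; the mode is at 0.
Mean = 1/(1+25) = 0.038.

MAP: 0.000. Posterior mean: 0.038.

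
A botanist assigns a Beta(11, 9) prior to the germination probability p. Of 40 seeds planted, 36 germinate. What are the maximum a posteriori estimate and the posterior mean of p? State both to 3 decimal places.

p_MAP = 0.793, E[p|data] = 0.783

Posterior: Beta(11+36, 9+4) = Beta(47, 13).
Mode = (47−1)/(47+13−2) = 46/58 = 0.793.
Mean = 47/(47+13) = 47/60 = 0.783.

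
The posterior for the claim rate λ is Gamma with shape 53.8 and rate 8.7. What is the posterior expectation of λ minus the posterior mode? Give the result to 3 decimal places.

0.115

Mode = (α−1)/β = 52.8/8.7 = 6.069.
Mean = α/β = 53.8/8.7 = 6.184.
Difference = 6.184 − 6.069 = 0.115.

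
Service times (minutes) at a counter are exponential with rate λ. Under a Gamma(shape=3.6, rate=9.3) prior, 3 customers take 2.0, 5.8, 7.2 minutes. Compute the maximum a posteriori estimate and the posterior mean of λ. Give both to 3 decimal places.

MAP = 0.230; posterior mean = 0.272

Σ times = 15.0. Posterior: Gamma(shape = 3.6+3 = 6.6, rate = 9.3+15.0 = 24.3).
Mode = (α−1)/β = 5.6/24.3 = 0.230.
Mean = α/β = 6.6/24.3 = 0.272.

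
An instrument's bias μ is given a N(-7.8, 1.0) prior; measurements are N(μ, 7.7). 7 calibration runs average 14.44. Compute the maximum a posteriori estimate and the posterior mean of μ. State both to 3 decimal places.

MAP = 2.790, posterior mean = 2.790

Posterior for μ is Normal. Precision-weighted mean: (1/1.0·-7.8 + 7/7.7·14.44) / (1/1.0 + 7/7.7) = 2.790.
A Normal posterior is symmetric, so mode = mean.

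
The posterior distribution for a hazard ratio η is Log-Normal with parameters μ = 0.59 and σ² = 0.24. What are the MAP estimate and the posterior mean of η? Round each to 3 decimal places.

Mode = exp(μ − σ²) = exp(0.35) = 1.419.
Mean = exp(μ + σ²/2) = exp(0.710) = 2.034.
The mean is pulled above the mode by the posterior's right skew.

η_MAP = 1.419, E[η|data] = 2.034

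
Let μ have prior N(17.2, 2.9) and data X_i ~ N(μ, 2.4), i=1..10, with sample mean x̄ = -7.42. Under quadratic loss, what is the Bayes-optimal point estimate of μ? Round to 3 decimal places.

Posterior for μ is Normal. Precision-weighted mean: (1/2.9·17.2 + 10/2.4·-7.42) / (1/2.9 + 10/2.4) = -5.538.
A Normal posterior is symmetric, so mode = mean.
Quadratic loss ⇒ the optimal estimator is the posterior mean.

-5.538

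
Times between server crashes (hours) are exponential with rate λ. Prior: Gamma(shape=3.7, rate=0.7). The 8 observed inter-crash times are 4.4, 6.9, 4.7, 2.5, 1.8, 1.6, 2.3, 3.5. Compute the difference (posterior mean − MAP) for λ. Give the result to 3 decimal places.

Σ times = 27.7. Posterior: Gamma(shape = 3.7+8 = 11.7, rate = 0.7+27.7 = 28.4).
Mode = (α−1)/β = 10.7/28.4 = 0.377.
Mean = α/β = 11.7/28.4 = 0.412.
Difference = 0.412 − 0.377 = 0.035.
Mean > mode: the posterior has a right tail.

0.035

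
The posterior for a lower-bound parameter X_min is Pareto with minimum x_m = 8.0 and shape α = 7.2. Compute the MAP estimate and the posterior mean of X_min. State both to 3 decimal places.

X_min_MAP = 8.000, E[X_min|data] = 9.290

The Pareto density is strictly decreasing on [x_m, ∞), so the mode is x_m = 8.000.
Mean = α·x_m/(α−1) = 7.2·8.0/6.2 = 9.290.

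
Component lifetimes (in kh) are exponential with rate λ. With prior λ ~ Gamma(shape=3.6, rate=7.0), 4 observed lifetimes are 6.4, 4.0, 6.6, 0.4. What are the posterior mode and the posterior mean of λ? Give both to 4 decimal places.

Σ times = 17.4. Posterior: Gamma(shape = 3.6+4 = 7.6, rate = 7.0+17.4 = 24.4).
Mode = (α−1)/β = 6.6/24.4 = 0.2705.
Mean = α/β = 7.6/24.4 = 0.3115.

posterior mode = 0.2705, posterior mean = 0.3115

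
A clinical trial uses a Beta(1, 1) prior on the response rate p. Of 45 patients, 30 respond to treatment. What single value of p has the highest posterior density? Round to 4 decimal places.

Posterior: Beta(1+30, 1+15) = Beta(31, 16).
Mode = (31−1)/(31+16−2) = 30/45 = 0.6667.
Mean = 31/(31+16) = 31/47 = 0.6596.
This is the posterior mode — the MAP estimate.

0.6667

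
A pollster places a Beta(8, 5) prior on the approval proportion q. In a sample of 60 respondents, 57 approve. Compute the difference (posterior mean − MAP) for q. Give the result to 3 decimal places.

-0.011

Posterior: Beta(8+57, 5+3) = Beta(65, 8).
Mode = (65−1)/(65+8−2) = 64/71 = 0.901.
Mean = 65/(65+8) = 65/73 = 0.890.
Difference = 0.890 − 0.901 = -0.011.
Left-skewed posterior ⇒ mean < mode.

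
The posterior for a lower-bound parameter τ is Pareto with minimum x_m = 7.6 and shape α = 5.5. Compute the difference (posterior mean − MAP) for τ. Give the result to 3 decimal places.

1.689

The Pareto density is strictly decreasing on [x_m, ∞), so the mode is x_m = 7.600.
Mean = α·x_m/(α−1) = 5.5·7.6/4.5 = 9.289.
Difference = 9.289 − 7.600 = 1.689.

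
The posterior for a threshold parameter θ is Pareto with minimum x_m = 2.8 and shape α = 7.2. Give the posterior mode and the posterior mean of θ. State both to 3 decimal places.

MAP: 2.800. Posterior mean: 3.252.

The Pareto density is strictly decreasing on [x_m, ∞), so the mode is x_m = 2.800.
Mean = α·x_m/(α−1) = 7.2·2.8/6.2 = 3.252.
The mean is pulled above the mode by the posterior's right skew.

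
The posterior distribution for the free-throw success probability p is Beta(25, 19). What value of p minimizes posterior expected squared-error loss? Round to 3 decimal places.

Mode = (25−1)/(25+19−2) = 24/42 = 0.571.
Mean = 25/(25+19) = 25/44 = 0.568.
Squared-error loss ⇒ the optimal estimator is the posterior mean.

0.568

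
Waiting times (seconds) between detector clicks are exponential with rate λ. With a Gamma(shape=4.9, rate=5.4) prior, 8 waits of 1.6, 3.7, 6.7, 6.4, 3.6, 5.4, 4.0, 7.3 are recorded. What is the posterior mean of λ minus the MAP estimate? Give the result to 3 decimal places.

0.023

Σ times = 38.7. Posterior: Gamma(shape = 4.9+8 = 12.9, rate = 5.4+38.7 = 44.1).
Mode = (α−1)/β = 11.9/44.1 = 0.270.
Mean = α/β = 12.9/44.1 = 0.293.
Difference = 0.293 − 0.270 = 0.023.
Mean > mode: the posterior has a right tail.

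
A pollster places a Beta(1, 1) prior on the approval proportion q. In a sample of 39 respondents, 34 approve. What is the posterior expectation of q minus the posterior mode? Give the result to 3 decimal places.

Posterior: Beta(1+34, 1+5) = Beta(35, 6).
Mode = (35−1)/(35+6−2) = 34/39 = 0.872.
With a flat prior the MAP equals the MLE, 34/39.
Mean = 35/(35+6) = 35/41 = 0.854.
Difference = 0.854 − 0.872 = -0.018.
The posterior is left-skewed, so the mode exceeds the mean.

-0.018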